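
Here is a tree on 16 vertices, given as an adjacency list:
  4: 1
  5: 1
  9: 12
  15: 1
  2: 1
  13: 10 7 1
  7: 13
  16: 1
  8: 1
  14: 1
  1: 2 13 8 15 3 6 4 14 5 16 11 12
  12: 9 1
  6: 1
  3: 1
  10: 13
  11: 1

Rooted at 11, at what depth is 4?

2

11 – 1 – 4 — 2 edges.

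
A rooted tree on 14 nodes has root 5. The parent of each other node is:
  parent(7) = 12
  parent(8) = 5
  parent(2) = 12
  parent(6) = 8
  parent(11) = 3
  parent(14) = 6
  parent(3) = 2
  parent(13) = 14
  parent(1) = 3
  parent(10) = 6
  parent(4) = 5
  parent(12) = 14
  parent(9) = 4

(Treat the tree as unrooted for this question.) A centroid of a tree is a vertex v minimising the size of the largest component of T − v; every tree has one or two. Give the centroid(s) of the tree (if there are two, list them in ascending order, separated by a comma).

14

Delete 14: the remaining components have sizes 6, 6, 1. Max 6 ≤ 7, so 14 is a centroid.
No neighbour of 14 does as well, so 14 is the unique centroid.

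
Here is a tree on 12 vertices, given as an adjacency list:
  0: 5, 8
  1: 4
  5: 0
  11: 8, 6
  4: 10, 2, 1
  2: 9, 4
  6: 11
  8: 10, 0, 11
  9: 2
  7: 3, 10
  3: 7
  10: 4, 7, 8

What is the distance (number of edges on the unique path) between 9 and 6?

Walking from 9: 9–2–4–10–8–11–6. Length 6.

6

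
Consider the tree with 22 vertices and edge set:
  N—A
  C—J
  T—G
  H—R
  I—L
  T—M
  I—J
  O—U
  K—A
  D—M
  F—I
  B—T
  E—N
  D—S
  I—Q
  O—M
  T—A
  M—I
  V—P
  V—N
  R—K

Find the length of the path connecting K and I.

The path is K - A - T - M - I, which has 4 edges.

4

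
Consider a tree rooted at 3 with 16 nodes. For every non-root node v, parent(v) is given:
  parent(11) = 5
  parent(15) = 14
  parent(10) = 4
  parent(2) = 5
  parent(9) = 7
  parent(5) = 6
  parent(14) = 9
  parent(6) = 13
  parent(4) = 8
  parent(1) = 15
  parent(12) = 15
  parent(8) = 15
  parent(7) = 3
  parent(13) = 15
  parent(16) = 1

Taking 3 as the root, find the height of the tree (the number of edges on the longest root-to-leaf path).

8

A deepest node is 2, reached by 3–7–9–14–15–13–6–5–2.
That path has 8 edges, so the height is 8.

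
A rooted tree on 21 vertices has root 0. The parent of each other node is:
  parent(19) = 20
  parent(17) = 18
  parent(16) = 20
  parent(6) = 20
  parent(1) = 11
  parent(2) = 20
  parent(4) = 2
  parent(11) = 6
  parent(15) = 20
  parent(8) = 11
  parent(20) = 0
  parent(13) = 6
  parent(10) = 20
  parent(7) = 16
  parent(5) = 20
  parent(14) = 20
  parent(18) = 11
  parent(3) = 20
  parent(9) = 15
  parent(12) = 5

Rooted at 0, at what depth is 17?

0 – 20 – 6 – 11 – 18 – 17 — 5 edges.

5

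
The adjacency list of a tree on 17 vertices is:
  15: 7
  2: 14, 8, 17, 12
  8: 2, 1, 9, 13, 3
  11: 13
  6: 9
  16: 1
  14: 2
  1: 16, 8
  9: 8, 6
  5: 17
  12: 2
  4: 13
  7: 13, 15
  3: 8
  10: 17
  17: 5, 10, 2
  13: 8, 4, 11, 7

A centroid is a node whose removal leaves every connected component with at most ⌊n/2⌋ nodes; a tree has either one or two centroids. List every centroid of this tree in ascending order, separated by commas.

Delete 8: the remaining components have sizes 6, 5, 2, 2, 1. Max 6 ≤ 8, so 8 is a centroid.
Every other node leaves some component of size > 8, so the centroid is unique.

8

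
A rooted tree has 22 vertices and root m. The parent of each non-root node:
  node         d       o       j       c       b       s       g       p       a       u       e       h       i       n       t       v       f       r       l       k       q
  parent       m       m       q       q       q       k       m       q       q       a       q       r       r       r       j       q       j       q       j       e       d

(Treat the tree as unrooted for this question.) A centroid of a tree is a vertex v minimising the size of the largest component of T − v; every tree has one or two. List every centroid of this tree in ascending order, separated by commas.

Removing q splits the tree into components of sizes 4, 4, 4, 3, 2, 1, 1, 1, 1; the largest is 4 ≤ ⌊22/2⌋ = 11.
No neighbour of q does as well, so q is the unique centroid.

q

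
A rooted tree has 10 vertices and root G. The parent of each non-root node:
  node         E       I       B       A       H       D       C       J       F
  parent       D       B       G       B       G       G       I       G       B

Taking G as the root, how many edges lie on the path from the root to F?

2

G–B–F — 2 edges.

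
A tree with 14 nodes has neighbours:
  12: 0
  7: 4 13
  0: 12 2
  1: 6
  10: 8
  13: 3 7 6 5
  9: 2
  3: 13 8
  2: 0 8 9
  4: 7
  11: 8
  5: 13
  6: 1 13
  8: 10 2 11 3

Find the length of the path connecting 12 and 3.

4

12 – 0 – 2 – 8 – 3: 4 edges.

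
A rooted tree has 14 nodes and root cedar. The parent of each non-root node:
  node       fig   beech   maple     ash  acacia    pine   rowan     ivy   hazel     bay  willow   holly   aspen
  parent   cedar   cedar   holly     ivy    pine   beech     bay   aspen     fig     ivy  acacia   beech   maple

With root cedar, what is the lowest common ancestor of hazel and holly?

Path hazel→root: hazel fig cedar; path holly→root: holly beech cedar.
First common node: cedar.

cedar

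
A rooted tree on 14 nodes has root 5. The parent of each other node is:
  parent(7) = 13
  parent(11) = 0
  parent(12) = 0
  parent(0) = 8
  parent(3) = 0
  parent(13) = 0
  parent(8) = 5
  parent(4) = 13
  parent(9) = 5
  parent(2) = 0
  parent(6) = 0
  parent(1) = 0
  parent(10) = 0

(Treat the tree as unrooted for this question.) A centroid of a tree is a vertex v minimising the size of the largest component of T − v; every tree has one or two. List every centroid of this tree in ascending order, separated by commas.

Delete 0: the remaining components have sizes 3, 3, 1, 1, 1, 1, 1, 1, 1. Max 3 ≤ 7, so 0 is a centroid.
No neighbour of 0 does as well, so 0 is the unique centroid.

0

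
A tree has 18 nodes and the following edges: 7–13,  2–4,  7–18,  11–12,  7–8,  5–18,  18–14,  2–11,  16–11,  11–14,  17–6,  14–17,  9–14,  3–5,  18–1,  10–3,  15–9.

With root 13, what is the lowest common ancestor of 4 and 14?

14

Ancestors of 4 (toward the root): 4, 2, 11, 14, 18, 7, 13.
Ancestors of 14: 14, 18, 7, 13.
The deepest node appearing in both lists is 14.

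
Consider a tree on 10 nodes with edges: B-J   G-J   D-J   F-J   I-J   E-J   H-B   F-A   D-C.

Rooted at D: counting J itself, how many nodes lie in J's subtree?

8

J's subtree: {J, I, B, E, F, G, H, A}, size 8.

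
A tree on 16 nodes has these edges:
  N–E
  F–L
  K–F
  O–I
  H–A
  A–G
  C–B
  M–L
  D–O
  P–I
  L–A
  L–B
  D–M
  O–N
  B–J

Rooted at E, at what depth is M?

E → N → O → D → M — 4 edges.

4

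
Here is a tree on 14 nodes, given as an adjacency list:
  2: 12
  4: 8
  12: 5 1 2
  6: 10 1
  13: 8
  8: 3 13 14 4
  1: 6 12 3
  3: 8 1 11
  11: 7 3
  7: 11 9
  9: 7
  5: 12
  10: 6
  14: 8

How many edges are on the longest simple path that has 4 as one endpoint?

5

The node farthest from 4 is 9 (10, 2, 5 also at distance 5), via 4-8-3-11-7-9 — 5 edges.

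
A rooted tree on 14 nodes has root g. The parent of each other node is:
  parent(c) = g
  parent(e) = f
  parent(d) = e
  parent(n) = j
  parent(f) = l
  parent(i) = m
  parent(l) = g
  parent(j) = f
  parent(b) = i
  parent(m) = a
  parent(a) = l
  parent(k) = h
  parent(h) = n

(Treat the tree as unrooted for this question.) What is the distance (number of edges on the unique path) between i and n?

6

i - m - a - l - f - j - n: 6 edges.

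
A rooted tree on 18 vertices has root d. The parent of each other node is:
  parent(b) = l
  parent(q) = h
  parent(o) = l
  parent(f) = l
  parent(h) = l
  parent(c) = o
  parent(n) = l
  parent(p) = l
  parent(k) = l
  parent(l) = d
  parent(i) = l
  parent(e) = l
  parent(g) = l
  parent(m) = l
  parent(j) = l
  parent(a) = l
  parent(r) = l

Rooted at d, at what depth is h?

2

Climbing from h to the root: h–l–d. That's 2 steps.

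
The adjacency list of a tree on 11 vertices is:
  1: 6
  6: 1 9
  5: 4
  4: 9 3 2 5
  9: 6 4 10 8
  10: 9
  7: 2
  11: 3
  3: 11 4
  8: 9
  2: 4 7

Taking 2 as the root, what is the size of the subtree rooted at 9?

The subtree rooted at 9 contains: 9, 10, 8, 6, 1 — 5 nodes.

5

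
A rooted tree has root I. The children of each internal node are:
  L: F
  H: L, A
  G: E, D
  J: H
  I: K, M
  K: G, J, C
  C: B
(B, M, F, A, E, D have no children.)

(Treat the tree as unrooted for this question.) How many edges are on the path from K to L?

3

K – J – H – L: 3 edges.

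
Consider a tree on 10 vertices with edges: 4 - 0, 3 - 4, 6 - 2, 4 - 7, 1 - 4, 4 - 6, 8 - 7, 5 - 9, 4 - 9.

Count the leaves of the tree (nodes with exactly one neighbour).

6

Exactly 6 nodes have a single neighbour: 0, 1, 2, 3, 5, 8.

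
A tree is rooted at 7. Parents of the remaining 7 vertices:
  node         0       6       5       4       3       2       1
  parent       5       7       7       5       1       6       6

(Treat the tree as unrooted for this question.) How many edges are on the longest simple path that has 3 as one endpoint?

5

A farthest node from 3 is 4 (0 also at distance 5).
The path 3 – 1 – 6 – 7 – 5 – 4 has 5 edges.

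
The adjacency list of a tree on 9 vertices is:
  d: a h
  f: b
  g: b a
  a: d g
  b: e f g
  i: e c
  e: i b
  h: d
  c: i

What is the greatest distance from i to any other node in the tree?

The node farthest from i is h, via i–e–b–g–a–d–h — 6 edges.

6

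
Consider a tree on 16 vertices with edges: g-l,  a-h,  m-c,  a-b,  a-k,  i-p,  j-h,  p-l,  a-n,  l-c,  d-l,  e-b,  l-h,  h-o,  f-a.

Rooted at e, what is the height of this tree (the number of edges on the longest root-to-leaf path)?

6

A deepest node is i, reached by e – b – a – h – l – p – i.
That path has 6 edges, so the height is 6.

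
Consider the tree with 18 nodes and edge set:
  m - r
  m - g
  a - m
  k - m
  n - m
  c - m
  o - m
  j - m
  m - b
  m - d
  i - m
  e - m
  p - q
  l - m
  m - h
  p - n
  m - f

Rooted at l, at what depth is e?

2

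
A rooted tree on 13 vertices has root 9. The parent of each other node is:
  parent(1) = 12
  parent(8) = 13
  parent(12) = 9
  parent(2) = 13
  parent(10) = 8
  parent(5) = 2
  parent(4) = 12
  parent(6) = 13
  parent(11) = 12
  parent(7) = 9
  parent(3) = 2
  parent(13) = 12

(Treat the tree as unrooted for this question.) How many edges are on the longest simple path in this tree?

5

A longest path is 5-2-13-12-9-7, with 5 edges.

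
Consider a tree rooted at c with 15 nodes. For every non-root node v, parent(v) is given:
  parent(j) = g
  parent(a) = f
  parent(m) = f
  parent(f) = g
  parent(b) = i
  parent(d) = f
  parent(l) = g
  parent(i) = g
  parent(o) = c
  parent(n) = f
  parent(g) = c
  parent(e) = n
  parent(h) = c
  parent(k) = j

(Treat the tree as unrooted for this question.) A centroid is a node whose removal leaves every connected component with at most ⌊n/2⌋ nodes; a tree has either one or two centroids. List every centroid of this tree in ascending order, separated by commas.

If g is removed the pieces have sizes 6, 3, 2, 2, 1, all ≤ ⌊15/2⌋ = 7.
No neighbour of g does as well, so g is the unique centroid.

g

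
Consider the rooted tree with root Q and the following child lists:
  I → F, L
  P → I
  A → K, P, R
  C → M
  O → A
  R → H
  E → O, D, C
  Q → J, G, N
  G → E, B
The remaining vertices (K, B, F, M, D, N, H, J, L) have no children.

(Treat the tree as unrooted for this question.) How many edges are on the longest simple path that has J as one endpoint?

8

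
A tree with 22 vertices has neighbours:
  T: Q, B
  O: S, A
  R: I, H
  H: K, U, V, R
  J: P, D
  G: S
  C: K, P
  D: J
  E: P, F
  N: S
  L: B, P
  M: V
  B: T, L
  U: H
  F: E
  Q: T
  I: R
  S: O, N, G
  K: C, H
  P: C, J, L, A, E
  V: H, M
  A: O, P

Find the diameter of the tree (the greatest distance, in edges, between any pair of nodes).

BFS from M reaches Q last, at distance 9; BFS from Q confirms no node is farther.
Path: M – V – H – K – C – P – L – B – T – Q.

9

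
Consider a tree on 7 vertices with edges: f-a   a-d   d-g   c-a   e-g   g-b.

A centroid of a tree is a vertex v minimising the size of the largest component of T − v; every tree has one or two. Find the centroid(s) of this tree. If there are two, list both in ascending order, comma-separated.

Delete d: the remaining components have sizes 3, 3. Max 3 ≤ 3, so d is a centroid.
Every other node leaves some component of size > 3, so the centroid is unique.

d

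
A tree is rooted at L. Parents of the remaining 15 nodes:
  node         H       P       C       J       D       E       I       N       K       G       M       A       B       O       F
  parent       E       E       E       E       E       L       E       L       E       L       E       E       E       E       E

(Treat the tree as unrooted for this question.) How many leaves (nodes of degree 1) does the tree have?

The leaves are A, B, C, D, F, G, H, I, J, K, M, N, O, P.
That is 14 leaves.

14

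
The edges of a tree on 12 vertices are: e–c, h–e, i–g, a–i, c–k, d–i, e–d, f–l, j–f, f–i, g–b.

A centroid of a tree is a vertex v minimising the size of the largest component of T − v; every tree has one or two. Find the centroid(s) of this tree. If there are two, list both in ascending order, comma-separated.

i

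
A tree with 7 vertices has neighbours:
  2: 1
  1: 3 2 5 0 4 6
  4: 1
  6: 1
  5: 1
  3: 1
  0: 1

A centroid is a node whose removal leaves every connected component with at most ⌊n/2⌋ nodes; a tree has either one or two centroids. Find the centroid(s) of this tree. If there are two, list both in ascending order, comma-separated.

If 1 is removed the pieces have sizes 1, 1, 1, 1, 1, 1, all ≤ ⌊7/2⌋ = 3.
No neighbour of 1 does as well, so 1 is the unique centroid.

1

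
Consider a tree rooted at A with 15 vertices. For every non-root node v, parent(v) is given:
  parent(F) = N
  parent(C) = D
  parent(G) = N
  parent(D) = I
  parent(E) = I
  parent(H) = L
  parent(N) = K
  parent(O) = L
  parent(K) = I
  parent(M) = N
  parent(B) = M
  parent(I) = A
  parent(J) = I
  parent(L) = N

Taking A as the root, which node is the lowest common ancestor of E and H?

Path E→root: E I A; path H→root: H L N K I A.
First common node: I.

I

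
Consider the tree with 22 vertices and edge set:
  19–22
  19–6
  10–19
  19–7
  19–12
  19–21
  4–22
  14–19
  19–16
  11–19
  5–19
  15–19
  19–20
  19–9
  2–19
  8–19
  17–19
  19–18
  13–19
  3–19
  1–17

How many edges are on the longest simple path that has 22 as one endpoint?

The node farthest from 22 is 1, via 22-19-17-1 — 3 edges.

3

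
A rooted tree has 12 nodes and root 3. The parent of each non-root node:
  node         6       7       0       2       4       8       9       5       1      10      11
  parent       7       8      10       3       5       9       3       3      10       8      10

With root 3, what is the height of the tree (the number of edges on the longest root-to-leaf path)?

4

6 sits deepest: 3–9–8–7–6 — 4 edges from the root.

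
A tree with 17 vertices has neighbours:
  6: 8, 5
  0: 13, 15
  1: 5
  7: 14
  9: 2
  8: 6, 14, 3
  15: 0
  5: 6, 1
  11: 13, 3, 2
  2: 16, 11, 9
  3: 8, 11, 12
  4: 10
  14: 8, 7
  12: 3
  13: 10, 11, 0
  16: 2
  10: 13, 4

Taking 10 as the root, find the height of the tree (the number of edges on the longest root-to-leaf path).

7

The longest root-to-leaf path is 10-13-11-3-8-6-5-1 (7 edges).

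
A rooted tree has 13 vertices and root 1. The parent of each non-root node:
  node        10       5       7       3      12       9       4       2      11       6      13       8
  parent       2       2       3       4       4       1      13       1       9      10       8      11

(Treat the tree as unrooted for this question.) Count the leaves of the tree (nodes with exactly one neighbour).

Degree-1 nodes: 5, 6, 7, 12 — 4 of them.

4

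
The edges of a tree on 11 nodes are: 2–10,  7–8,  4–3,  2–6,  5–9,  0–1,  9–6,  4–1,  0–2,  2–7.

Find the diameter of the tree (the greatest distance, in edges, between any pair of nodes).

7

BFS from 3 reaches 5 last, at distance 7; BFS from 5 confirms no node is farther.
Path: 3-4-1-0-2-6-9-5.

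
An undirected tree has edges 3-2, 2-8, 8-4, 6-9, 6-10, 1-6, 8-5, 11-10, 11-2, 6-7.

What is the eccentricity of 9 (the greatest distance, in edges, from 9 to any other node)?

6

Distances from 9 peak at 6, attained at 4 (5 also at distance 6).
9–6–10–11–2–8–4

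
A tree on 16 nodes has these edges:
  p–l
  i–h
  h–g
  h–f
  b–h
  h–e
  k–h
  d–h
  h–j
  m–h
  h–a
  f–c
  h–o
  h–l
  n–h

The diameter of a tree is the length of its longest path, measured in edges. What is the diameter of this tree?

4

BFS from c reaches p last, at distance 4; BFS from p confirms no node is farther.
Path: c - f - h - l - p.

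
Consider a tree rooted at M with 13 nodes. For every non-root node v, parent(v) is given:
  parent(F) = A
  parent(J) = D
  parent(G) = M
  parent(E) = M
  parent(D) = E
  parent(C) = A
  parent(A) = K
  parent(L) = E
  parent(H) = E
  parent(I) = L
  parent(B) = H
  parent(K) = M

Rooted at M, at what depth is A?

2

M → K → A — 2 edges.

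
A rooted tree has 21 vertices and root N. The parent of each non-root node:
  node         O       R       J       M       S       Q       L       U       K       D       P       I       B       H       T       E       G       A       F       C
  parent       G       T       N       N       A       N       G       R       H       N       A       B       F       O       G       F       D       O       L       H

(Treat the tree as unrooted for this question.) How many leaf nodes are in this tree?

10

The leaves are C, E, I, J, K, M, P, Q, S, U.
That is 10 leaves.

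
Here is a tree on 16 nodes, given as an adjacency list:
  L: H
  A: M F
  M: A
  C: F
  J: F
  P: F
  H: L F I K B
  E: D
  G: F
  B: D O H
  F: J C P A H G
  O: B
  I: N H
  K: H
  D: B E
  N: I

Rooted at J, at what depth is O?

4

J – F – H – B – O — 4 edges.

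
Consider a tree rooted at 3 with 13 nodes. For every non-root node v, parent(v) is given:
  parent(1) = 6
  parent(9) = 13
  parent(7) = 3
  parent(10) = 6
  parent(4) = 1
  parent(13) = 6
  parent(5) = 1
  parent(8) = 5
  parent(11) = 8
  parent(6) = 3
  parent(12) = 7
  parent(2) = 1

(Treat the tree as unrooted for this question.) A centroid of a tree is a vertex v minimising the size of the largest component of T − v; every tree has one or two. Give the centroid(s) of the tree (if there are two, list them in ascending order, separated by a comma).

6

If 6 is removed the pieces have sizes 6, 3, 2, 1, all ≤ ⌊13/2⌋ = 6.
No neighbour of 6 does as well, so 6 is the unique centroid.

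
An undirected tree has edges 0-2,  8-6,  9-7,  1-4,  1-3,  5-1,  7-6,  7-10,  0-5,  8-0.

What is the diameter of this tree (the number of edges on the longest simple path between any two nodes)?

7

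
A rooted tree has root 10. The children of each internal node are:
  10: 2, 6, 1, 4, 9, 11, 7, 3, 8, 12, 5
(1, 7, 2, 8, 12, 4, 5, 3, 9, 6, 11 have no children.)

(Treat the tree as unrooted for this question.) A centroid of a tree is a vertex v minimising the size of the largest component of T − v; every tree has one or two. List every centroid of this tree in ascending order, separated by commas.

Removing 10 splits the tree into components of sizes 1, 1, 1, 1, 1, 1, 1, 1, 1, 1, 1; the largest is 1 ≤ ⌊12/2⌋ = 6.
Every other node leaves some component of size > 6, so the centroid is unique.

10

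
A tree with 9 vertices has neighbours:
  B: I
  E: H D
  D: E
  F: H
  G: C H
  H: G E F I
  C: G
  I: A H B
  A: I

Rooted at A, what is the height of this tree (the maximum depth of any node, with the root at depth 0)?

4

C sits deepest: A → I → H → G → C — 4 edges from the root.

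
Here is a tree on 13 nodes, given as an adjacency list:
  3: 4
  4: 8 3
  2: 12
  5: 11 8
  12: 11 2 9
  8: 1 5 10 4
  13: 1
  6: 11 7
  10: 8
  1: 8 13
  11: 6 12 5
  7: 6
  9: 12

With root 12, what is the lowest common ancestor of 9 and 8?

12

9's ancestor chain is 9, 12 and 8's is 8, 5, 11, 12; they first meet at 12.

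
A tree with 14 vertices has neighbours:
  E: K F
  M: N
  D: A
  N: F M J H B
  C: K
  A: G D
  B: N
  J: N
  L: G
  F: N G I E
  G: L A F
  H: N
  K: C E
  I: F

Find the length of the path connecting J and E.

3

Walking from J: J–N–F–E. Length 3.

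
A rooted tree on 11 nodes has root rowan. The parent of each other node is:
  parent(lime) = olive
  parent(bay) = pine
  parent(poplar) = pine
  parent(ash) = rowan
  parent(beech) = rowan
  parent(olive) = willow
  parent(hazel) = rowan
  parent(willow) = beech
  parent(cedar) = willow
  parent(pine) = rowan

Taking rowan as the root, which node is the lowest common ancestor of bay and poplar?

bay's ancestor chain is bay, pine, rowan and poplar's is poplar, pine, rowan; they first meet at pine.

pine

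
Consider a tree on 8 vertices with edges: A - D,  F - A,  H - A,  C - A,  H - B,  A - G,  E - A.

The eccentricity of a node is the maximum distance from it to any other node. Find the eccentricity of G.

Distances from G peak at 3, attained at B.
G-A-H-B

3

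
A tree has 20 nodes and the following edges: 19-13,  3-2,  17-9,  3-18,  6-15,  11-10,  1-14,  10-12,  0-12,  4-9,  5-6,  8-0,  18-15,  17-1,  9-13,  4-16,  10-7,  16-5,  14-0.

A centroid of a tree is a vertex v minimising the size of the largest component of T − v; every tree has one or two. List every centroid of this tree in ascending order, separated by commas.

If 9 is removed the pieces have sizes 9, 8, 2, all ≤ ⌊20/2⌋ = 10.
No neighbour of 9 does as well, so 9 is the unique centroid.

9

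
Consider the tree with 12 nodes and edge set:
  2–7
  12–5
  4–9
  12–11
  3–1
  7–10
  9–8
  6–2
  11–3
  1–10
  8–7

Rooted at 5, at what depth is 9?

8

Path from 5 to 9: 5–12–11–3–1–10–7–8–9, which has 8 edges.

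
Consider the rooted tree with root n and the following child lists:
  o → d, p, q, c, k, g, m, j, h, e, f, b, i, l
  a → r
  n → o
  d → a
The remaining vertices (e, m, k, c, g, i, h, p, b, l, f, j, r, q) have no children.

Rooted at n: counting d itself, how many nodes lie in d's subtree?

d's subtree: {d, a, r}, size 3.

3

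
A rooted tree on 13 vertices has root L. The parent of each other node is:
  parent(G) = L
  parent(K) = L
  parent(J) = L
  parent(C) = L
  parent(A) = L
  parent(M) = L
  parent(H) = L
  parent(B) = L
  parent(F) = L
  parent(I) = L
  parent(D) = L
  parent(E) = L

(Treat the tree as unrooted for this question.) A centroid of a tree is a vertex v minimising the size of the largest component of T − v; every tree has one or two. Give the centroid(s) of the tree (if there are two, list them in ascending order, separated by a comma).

If L is removed the pieces have sizes 1, 1, 1, 1, 1, 1, 1, 1, 1, 1, 1, 1, all ≤ ⌊13/2⌋ = 6.
Every other node leaves some component of size > 6, so the centroid is unique.

L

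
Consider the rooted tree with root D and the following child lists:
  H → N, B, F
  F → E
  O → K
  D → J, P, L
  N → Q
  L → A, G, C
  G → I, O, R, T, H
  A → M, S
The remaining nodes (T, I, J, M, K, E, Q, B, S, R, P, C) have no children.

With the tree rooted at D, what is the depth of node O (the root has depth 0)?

Climbing from O to the root: O–G–L–D. That's 3 steps.

3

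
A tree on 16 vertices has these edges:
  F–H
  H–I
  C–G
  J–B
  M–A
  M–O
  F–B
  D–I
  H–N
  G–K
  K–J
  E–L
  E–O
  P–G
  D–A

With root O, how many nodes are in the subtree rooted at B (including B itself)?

6

The subtree rooted at B contains: B, J, K, G, C, P — 6 nodes.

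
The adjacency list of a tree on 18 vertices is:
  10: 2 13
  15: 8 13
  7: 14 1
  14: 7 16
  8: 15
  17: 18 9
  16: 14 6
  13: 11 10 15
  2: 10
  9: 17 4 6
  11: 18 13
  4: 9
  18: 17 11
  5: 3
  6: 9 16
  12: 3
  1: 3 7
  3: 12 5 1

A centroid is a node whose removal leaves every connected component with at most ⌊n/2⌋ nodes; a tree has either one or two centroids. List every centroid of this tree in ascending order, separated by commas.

If 9 is removed the pieces have sizes 8, 8, 1, all ≤ ⌊18/2⌋ = 9.
No neighbour of 9 does as well, so 9 is the unique centroid.

9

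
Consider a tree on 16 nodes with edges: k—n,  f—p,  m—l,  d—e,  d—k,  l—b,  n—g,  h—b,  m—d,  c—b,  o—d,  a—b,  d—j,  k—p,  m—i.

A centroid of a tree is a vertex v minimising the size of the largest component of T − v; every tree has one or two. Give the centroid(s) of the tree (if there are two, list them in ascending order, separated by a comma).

If d is removed the pieces have sizes 7, 5, 1, 1, 1, all ≤ ⌊16/2⌋ = 8.
No neighbour of d does as well, so d is the unique centroid.

d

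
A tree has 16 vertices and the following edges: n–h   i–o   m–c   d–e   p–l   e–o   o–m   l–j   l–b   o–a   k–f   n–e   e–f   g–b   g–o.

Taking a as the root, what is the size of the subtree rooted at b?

b's subtree: {b, l, j, p}, size 4.

4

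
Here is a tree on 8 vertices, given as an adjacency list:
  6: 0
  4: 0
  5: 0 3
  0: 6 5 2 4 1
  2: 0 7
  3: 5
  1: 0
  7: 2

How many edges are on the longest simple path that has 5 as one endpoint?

3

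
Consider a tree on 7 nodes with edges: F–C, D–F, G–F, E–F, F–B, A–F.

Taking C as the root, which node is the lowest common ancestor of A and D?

Path A→root: A F C; path D→root: D F C.
First common node: F.

F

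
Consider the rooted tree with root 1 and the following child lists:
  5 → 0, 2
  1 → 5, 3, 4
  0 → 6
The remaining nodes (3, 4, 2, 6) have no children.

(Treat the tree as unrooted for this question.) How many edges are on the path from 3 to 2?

The path is 3 – 1 – 5 – 2, which has 3 edges.

3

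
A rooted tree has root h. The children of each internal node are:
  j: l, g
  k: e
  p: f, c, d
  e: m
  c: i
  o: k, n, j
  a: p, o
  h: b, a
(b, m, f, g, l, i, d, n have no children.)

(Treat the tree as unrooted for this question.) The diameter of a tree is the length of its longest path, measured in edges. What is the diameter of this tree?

7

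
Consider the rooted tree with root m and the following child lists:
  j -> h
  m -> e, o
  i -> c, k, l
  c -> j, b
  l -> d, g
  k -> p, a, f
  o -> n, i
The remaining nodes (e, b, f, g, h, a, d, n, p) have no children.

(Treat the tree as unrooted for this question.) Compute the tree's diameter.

6

A longest path is h – j – c – i – o – m – e, with 6 edges.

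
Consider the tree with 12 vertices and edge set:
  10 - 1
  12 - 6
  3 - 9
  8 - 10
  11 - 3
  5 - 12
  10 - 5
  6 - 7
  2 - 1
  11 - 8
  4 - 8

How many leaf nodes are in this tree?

Degree-1 nodes: 2, 4, 7, 9 — 4 of them.

4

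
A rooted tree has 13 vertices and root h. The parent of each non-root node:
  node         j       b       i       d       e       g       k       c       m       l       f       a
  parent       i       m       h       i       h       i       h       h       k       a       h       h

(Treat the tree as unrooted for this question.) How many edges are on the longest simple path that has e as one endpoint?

A farthest node from e is b.
The path e – h – k – m – b has 4 edges.

4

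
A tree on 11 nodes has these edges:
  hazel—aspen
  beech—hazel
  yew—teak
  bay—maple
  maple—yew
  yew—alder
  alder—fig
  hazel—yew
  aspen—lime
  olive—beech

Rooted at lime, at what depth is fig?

Path from lime to fig: lime → aspen → hazel → yew → alder → fig, which has 5 edges.

5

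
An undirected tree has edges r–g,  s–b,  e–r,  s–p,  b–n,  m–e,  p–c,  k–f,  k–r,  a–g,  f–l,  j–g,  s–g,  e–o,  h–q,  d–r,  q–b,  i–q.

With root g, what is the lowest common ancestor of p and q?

p's ancestor chain is p, s, g and q's is q, b, s, g; they first meet at s.

s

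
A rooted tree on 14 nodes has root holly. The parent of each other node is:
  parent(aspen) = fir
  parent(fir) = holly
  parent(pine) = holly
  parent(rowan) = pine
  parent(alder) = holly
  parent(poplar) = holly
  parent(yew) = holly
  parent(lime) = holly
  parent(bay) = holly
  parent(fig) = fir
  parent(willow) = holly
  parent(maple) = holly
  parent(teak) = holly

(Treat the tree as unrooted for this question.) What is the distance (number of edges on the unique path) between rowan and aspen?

4

rowan - pine - holly - fir - aspen: 4 edges.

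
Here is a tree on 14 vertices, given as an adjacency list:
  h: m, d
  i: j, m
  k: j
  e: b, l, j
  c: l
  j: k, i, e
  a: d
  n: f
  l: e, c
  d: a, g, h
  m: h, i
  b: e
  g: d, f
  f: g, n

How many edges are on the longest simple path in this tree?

10

A longest path is c – l – e – j – i – m – h – d – g – f – n, with 10 edges.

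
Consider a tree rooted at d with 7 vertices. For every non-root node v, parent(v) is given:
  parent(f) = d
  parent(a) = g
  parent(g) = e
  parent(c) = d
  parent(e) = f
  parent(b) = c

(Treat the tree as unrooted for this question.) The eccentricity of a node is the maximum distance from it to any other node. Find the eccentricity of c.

A farthest node from c is a.
The path c–d–f–e–g–a has 5 edges.

5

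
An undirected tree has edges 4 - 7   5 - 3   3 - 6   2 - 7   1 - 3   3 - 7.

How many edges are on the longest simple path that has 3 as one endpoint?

A farthest node from 3 is 2 (4 also at distance 2).
The path 3-7-2 has 2 edges.

2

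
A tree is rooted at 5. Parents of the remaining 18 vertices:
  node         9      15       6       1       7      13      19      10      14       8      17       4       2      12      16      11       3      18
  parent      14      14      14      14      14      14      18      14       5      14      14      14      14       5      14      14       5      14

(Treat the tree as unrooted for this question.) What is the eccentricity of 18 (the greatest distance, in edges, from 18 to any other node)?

3

Distances from 18 peak at 3, attained at 3 (12 also at distance 3).
18-14-5-3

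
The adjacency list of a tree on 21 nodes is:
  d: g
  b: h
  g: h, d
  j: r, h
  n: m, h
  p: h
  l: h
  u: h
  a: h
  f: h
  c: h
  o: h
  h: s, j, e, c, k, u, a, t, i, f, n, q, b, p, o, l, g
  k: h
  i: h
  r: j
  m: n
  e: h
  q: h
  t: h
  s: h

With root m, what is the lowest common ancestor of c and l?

h

c's ancestor chain is c, h, n, m and l's is l, h, n, m; they first meet at h.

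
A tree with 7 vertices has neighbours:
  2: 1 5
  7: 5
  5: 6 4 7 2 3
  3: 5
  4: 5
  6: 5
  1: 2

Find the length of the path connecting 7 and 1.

7 – 5 – 2 – 1: 3 edges.

3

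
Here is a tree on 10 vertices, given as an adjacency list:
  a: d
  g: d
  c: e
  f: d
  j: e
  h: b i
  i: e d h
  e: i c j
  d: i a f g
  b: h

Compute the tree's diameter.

BFS from a reaches b last, at distance 4; BFS from b confirms no node is farther.
Path: a – d – i – h – b.

4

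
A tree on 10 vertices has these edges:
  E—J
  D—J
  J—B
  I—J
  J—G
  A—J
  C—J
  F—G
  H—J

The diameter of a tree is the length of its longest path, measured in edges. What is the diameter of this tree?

3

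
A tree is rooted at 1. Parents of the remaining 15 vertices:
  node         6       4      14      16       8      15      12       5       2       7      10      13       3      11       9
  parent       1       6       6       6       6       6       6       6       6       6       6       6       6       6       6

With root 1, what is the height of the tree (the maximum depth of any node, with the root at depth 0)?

2

A deepest node is 2, reached by 1–6–2.
That path has 2 edges, so the height is 2.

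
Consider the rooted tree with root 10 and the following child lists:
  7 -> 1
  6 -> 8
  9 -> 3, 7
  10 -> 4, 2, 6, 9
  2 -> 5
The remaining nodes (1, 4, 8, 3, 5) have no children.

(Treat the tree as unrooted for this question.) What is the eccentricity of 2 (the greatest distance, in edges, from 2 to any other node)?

4

A farthest node from 2 is 1.
The path 2 – 10 – 9 – 7 – 1 has 4 edges.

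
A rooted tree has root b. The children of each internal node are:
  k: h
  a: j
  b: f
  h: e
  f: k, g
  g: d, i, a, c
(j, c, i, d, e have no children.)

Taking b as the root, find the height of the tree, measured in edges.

The longest root-to-leaf path is b → f → k → h → e (4 edges).

4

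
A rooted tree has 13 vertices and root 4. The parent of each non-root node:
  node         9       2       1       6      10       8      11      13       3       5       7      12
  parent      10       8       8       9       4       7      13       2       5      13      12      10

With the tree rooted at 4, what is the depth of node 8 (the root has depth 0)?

Climbing from 8 to the root: 8 → 7 → 12 → 10 → 4. That's 4 steps.

4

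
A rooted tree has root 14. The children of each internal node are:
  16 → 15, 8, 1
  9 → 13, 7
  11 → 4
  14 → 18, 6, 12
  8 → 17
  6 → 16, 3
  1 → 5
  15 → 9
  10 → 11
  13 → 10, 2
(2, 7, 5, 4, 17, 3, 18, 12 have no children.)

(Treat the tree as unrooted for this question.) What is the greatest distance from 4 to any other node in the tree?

9

The node farthest from 4 is 18 (12 also at distance 9), via 4–11–10–13–9–15–16–6–14–18 — 9 edges.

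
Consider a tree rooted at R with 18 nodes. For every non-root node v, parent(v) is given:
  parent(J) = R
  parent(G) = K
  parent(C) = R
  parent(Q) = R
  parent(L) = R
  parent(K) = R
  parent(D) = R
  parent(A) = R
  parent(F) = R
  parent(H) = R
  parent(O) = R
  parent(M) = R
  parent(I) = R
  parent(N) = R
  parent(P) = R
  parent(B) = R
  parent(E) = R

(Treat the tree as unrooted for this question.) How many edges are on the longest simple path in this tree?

Starting from G, a farthest node is M at distance 3.
One longest path: G – K – R – M.
So the diameter is 3.

3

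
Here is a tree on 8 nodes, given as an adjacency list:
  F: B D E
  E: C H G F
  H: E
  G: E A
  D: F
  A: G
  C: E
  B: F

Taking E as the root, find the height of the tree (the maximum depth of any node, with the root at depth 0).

The longest root-to-leaf path is E-F-B (2 edges).

2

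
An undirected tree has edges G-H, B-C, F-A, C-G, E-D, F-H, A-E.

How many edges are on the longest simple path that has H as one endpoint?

4

The node farthest from H is D, via H-F-A-E-D — 4 edges.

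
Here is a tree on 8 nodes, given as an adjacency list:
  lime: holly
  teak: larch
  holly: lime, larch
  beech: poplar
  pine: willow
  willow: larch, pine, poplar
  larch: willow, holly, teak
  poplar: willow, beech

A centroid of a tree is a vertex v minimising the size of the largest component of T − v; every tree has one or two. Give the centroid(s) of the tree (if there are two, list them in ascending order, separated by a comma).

larch, willow

Removing willow splits the tree into components of sizes 4, 2, 1; the largest is 4 ≤ ⌊8/2⌋ = 4.
larch is adjacent to willow and is also a centroid (the largest component after removing it is likewise 4).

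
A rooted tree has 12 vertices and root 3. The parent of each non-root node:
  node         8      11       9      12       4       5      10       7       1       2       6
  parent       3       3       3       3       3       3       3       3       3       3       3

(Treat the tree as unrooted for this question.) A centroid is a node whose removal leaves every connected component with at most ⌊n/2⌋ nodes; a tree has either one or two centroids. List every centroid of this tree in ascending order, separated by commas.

Removing 3 splits the tree into components of sizes 1, 1, 1, 1, 1, 1, 1, 1, 1, 1, 1; the largest is 1 ≤ ⌊12/2⌋ = 6.
No neighbour of 3 does as well, so 3 is the unique centroid.

3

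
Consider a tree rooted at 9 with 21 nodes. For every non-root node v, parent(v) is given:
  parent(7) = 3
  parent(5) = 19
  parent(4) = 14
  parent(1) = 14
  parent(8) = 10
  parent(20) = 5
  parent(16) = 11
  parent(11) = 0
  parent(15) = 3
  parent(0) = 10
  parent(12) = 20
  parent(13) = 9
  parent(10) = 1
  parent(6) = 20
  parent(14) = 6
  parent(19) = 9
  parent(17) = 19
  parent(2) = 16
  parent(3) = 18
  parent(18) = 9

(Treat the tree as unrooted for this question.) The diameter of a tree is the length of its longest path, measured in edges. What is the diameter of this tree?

A longest path is 2-16-11-0-10-1-14-6-20-5-19-9-18-3-15, with 14 edges.

14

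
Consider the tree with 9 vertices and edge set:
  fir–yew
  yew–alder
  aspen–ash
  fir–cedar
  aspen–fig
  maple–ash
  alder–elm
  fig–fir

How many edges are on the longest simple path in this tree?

BFS from elm reaches maple last, at distance 7; BFS from maple confirms no node is farther.
Path: elm-alder-yew-fir-fig-aspen-ash-maple.

7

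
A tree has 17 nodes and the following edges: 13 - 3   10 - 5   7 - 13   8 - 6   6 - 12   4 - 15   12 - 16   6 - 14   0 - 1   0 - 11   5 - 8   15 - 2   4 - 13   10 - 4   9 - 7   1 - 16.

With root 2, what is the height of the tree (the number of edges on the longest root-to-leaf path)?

11

A deepest node is 11, reached by 2–15–4–10–5–8–6–12–16–1–0–11.
That path has 11 edges, so the height is 11.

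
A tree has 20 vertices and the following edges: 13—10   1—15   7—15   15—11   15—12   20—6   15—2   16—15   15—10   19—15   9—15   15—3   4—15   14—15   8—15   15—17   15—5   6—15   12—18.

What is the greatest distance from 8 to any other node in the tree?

The node farthest from 8 is 13 (20, 18 also at distance 3), via 8-15-10-13 — 3 edges.

3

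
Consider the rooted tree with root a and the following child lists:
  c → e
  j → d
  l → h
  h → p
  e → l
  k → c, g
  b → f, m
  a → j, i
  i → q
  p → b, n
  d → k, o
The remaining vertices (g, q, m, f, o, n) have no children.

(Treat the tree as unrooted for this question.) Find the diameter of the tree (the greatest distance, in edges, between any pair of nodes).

12

A longest path is q–i–a–j–d–k–c–e–l–h–p–b–f, with 12 edges.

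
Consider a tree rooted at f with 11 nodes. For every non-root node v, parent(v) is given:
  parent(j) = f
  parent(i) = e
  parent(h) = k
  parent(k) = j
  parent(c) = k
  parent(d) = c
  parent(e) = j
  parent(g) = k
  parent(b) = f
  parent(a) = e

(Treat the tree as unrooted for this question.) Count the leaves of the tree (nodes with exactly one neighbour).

6

Degree-1 nodes: a, b, d, g, h, i — 6 of them.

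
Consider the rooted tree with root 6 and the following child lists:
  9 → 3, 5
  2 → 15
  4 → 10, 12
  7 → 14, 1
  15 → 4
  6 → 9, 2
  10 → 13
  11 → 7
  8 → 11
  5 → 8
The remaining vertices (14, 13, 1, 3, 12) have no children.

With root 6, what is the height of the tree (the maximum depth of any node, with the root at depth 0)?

14 sits deepest: 6–9–5–8–11–7–14 — 6 edges from the root.

6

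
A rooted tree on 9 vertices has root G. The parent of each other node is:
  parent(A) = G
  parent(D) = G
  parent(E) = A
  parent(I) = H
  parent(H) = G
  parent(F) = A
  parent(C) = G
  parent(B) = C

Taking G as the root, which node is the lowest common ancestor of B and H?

G

B's ancestor chain is B, C, G and H's is H, G; they first meet at G.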